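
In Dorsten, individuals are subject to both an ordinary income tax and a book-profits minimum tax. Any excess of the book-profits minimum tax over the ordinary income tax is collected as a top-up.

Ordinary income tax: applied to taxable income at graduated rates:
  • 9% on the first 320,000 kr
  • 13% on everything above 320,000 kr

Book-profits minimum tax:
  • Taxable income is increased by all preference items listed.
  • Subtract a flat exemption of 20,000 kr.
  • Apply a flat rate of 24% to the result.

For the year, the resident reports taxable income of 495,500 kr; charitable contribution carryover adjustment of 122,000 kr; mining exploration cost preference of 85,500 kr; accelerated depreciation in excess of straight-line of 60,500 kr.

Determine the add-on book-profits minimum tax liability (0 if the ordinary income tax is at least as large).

126,825 kr

Ordinary income tax:
  320,000 kr × 9% = 28,800 kr
  175,500 kr × 13% = 22,815 kr
  → 51,615 kr

Book-profits minimum tax:
  Adjusted income: 495,500 kr + 122,000 kr + 85,500 kr + 60,500 kr = 763,500 kr
  Less exemption 20,000 kr → base 743,500 kr
  743,500 kr × 24% = 178,440 kr

Excess of book-profits minimum tax over ordinary income tax: 178,440 kr − 51,615 kr = 126,825 kr.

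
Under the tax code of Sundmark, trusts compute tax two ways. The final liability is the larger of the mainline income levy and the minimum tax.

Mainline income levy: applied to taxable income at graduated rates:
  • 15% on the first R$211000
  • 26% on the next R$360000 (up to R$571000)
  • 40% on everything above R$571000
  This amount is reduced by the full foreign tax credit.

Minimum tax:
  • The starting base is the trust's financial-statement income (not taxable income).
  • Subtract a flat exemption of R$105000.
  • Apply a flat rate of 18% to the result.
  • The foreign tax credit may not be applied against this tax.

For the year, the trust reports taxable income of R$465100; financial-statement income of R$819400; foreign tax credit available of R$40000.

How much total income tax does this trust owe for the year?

Mainline income levy:
  R$211000 × 15% = R$31650
  R$254100 × 26% = R$66066
  → R$97716
  Less foreign tax credit R$40000 → R$57716

Minimum tax:
  Base (financial-statement income): R$819400
  Less exemption R$105000 → base R$714400
  R$714400 × 18% = R$128592

R$128592 > R$57716, so the minimum tax is the binding amount.

R$128592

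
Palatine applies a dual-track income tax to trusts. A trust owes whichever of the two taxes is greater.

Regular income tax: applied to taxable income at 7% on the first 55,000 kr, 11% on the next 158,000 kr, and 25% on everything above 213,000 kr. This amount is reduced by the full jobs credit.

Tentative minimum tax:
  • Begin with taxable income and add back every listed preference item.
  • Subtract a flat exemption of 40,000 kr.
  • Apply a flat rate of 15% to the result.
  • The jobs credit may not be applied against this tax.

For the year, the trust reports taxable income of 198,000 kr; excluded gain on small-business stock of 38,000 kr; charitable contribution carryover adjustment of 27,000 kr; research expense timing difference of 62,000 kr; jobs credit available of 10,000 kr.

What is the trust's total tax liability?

Regular income tax:
  55,000 kr × 7% = 3,850 kr
  143,000 kr × 11% = 15,730 kr
  → 19,580 kr
  Less jobs credit 10,000 kr → 9,580 kr

Tentative minimum tax:
  Adjusted income: 198,000 kr + 38,000 kr + 27,000 kr + 62,000 kr = 325,000 kr
  Less exemption 40,000 kr → base 285,000 kr
  285,000 kr × 15% = 42,750 kr

42,750 kr > 9,580 kr, so the tentative minimum tax is the binding amount.

42,750 kr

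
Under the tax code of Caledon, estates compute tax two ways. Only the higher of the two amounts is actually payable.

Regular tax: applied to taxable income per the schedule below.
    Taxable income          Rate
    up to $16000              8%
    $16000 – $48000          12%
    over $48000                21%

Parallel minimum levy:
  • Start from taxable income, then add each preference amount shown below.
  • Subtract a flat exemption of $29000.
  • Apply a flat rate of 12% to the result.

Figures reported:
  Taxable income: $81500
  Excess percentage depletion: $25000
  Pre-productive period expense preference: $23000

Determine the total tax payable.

Parallel minimum levy:
  Adjusted income: $81500 + $25000 + $23000 = $129500
  Less exemption $29000 → base $100500
  $100500 × 12% = $12060

Regular tax:
  $16000 × 8% = $1280
  $32000 × 12% = $3840
  $33500 × 21% = $7035
  → $12155

$12155 > $12060, so the regular tax governs.

$12155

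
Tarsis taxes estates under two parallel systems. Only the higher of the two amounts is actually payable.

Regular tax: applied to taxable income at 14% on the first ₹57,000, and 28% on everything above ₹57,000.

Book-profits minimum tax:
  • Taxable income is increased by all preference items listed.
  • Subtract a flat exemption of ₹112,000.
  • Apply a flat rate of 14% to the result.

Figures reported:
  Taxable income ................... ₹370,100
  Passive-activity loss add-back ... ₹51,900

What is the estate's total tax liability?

Book-profits minimum tax:
  Adjusted income: ₹370,100 + ₹51,900 = ₹422,000
  Less exemption ₹112,000 → base ₹310,000
  ₹310,000 × 14% = ₹43,400

Regular tax:
  ₹57,000 × 14% = ₹7,980
  ₹313,100 × 28% = ₹87,668
  → ₹95,648

₹95,648 > ₹43,400, so the regular tax governs.

₹95,648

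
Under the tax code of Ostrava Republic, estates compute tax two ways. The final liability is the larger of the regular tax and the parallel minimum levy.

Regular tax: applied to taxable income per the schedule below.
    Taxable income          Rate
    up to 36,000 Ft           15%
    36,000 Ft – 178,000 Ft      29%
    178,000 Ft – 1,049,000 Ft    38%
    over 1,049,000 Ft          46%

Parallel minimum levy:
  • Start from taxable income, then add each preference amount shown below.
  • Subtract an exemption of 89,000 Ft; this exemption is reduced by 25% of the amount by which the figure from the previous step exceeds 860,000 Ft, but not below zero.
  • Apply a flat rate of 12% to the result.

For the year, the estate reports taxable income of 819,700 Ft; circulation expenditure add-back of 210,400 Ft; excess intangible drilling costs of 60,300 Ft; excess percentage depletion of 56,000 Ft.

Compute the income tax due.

290,426 Ft

Parallel minimum levy:
  Adjusted income: 819,700 Ft + 210,400 Ft + 60,300 Ft + 56,000 Ft = 1,146,400 Ft
  Exemption: 89,000 Ft − 25% × (1,146,400 Ft − 860,000 Ft) = 89,000 Ft − 71,600 Ft = 17,400 Ft
  Base: 1,146,400 Ft − 17,400 Ft = 1,129,000 Ft
  1,129,000 Ft × 12% = 135,480 Ft

Regular tax:
  36,000 Ft × 15% = 5,400 Ft
  142,000 Ft × 29% = 41,180 Ft
  641,700 Ft × 38% = 243,846 Ft
  → 290,426 Ft

290,426 Ft > 135,480 Ft, so the regular tax governs.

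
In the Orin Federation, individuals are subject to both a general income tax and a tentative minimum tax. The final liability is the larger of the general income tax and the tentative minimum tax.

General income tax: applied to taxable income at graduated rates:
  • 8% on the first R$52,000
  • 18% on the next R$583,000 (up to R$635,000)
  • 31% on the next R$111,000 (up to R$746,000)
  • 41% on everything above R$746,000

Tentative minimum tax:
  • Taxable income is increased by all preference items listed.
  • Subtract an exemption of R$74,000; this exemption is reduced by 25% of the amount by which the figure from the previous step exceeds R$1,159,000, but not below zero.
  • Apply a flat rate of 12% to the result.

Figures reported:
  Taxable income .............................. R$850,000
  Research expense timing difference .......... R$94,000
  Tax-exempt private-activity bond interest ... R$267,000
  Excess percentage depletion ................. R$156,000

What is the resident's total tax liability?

Tentative minimum tax:
  Adjusted income: R$850,000 + R$94,000 + R$267,000 + R$156,000 = R$1,367,000
  Exemption: R$74,000 − 25% × (R$1,367,000 − R$1,159,000) = R$74,000 − R$52,000 = R$22,000
  Base: R$1,367,000 − R$22,000 = R$1,345,000
  R$1,345,000 × 12% = R$161,400

General income tax:
  R$52,000 × 8% = R$4,160
  R$583,000 × 18% = R$104,940
  R$111,000 × 31% = R$34,410
  R$104,000 × 41% = R$42,640
  → R$186,150

R$186,150 > R$161,400, so the general income tax governs.

R$186,150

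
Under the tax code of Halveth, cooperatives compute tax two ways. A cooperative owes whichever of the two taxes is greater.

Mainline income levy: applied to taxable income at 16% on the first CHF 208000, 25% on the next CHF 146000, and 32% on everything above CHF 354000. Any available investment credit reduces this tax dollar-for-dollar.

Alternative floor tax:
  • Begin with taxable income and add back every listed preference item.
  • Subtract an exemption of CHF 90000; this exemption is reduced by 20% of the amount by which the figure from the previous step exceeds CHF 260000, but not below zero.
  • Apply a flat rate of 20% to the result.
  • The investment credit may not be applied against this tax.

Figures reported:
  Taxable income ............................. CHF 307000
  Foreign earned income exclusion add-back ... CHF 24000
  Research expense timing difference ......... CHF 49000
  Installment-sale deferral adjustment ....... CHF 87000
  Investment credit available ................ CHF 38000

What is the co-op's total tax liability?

CHF 83680

Alternative floor tax:
  Adjusted income: CHF 307000 + CHF 24000 + CHF 49000 + CHF 87000 = CHF 467000
  Exemption: CHF 90000 − 20% × (CHF 467000 − CHF 260000) = CHF 90000 − CHF 41400 = CHF 48600
  Base: CHF 467000 − CHF 48600 = CHF 418400
  CHF 418400 × 20% = CHF 83680

Mainline income levy:
  CHF 208000 × 16% = CHF 33280
  CHF 99000 × 25% = CHF 24750
  → CHF 58030
  Less investment credit CHF 38000 → CHF 20030

CHF 83680 > CHF 20030, so the alternative floor tax is the binding amount.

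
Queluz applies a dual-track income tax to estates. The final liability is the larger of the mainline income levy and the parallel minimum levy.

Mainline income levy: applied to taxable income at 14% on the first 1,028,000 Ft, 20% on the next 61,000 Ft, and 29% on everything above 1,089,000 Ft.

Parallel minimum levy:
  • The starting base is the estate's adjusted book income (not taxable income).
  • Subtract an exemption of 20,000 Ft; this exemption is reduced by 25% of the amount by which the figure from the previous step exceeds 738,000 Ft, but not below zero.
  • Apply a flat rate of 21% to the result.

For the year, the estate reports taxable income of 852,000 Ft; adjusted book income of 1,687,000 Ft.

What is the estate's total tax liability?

Mainline income levy:
  852,000 Ft × 14% = 119,280 Ft

Parallel minimum levy:
  Base (adjusted book income): 1,687,000 Ft
  Exemption: 25% × (1,687,000 Ft − 738,000 Ft) = 237,250 Ft ≥ 20,000 Ft, so the exemption is fully phased out
  Base: 1,687,000 Ft − 0 Ft = 1,687,000 Ft
  1,687,000 Ft × 21% = 354,270 Ft

354,270 Ft > 119,280 Ft, so the parallel minimum levy is the binding amount.

354,270 Ft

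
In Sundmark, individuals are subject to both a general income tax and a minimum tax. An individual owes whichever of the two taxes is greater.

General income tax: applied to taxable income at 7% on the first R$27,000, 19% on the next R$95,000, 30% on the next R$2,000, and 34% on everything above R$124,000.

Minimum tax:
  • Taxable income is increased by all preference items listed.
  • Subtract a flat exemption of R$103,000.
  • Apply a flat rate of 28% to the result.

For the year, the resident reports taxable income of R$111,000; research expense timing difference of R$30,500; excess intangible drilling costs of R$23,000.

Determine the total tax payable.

General income tax:
  R$27,000 × 7% = R$1,890
  R$84,000 × 19% = R$15,960
  → R$17,850

Minimum tax:
  Adjusted income: R$111,000 + R$30,500 + R$23,000 = R$164,500
  Less exemption R$103,000 → base R$61,500
  R$61,500 × 28% = R$17,220

R$17,850 > R$17,220, so the general income tax governs.

R$17,850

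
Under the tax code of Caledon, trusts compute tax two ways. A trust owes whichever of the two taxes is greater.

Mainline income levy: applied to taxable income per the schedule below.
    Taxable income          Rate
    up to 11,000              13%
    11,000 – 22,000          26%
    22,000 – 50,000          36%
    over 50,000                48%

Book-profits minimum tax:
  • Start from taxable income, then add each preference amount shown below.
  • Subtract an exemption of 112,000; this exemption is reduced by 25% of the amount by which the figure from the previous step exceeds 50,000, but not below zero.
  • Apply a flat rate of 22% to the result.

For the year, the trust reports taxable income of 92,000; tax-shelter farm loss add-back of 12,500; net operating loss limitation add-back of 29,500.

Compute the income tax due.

34,530

Mainline income levy:
  11,000 × 13% = 1,430
  11,000 × 26% = 2,860
  28,000 × 36% = 10,080
  42,000 × 48% = 20,160
  → 34,530

Book-profits minimum tax:
  Adjusted income: 92,000 + 12,500 + 29,500 = 134,000
  Exemption: 112,000 − 25% × (134,000 − 50,000) = 112,000 − 21,000 = 91,000
  Base: 134,000 − 91,000 = 43,000
  43,000 × 22% = 9,460

34,530 > 9,460, so the mainline income levy governs.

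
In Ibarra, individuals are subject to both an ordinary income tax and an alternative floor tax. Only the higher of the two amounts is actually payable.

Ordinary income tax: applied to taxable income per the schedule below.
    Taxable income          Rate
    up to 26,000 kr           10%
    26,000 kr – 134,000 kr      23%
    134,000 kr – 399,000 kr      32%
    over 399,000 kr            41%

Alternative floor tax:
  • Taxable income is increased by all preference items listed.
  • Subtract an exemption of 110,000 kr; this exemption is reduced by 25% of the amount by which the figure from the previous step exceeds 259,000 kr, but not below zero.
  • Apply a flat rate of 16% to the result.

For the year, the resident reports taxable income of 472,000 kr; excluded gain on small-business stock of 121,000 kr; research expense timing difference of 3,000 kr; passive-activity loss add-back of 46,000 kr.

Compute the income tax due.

Ordinary income tax:
  26,000 kr × 10% = 2,600 kr
  108,000 kr × 23% = 24,840 kr
  265,000 kr × 32% = 84,800 kr
  73,000 kr × 41% = 29,930 kr
  → 142,170 kr

Alternative floor tax:
  Adjusted income: 472,000 kr + 121,000 kr + 3,000 kr + 46,000 kr = 642,000 kr
  Exemption: 110,000 kr − 25% × (642,000 kr − 259,000 kr) = 110,000 kr − 95,750 kr = 14,250 kr
  Base: 642,000 kr − 14,250 kr = 627,750 kr
  627,750 kr × 16% = 100,440 kr

142,170 kr > 100,440 kr, so the ordinary income tax governs.

142,170 kr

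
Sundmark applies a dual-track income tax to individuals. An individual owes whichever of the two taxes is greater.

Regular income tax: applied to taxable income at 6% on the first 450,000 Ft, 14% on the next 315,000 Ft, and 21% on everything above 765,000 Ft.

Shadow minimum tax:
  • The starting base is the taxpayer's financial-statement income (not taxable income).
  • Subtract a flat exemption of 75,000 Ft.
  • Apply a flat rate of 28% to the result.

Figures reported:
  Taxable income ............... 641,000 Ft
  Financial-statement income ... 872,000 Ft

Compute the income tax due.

223,160 Ft

Shadow minimum tax:
  Base (financial-statement income): 872,000 Ft
  Less exemption 75,000 Ft → base 797,000 Ft
  797,000 Ft × 28% = 223,160 Ft

Regular income tax:
  450,000 Ft × 6% = 27,000 Ft
  191,000 Ft × 14% = 26,740 Ft
  → 53,740 Ft

223,160 Ft > 53,740 Ft, so the shadow minimum tax is the binding amount.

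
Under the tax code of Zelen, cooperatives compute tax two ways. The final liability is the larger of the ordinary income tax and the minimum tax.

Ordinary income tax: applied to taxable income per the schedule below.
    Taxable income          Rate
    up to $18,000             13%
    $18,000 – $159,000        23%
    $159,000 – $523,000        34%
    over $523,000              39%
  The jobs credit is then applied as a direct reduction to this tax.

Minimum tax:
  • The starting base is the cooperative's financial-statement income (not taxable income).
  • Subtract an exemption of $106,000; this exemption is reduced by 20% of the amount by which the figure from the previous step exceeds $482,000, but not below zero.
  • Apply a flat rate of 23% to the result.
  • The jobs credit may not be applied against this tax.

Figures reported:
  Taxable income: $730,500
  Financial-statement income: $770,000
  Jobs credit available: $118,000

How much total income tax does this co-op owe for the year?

Ordinary income tax:
  $18,000 × 13% = $2,340
  $141,000 × 23% = $32,430
  $364,000 × 34% = $123,760
  $207,500 × 39% = $80,925
  → $239,455
  Less jobs credit $118,000 → $121,455

Minimum tax:
  Base (financial-statement income): $770,000
  Exemption: $106,000 − 20% × ($770,000 − $482,000) = $106,000 − $57,600 = $48,400
  Base: $770,000 − $48,400 = $721,600
  $721,600 × 23% = $165,968

$165,968 > $121,455, so the minimum tax is the binding amount.

$165,968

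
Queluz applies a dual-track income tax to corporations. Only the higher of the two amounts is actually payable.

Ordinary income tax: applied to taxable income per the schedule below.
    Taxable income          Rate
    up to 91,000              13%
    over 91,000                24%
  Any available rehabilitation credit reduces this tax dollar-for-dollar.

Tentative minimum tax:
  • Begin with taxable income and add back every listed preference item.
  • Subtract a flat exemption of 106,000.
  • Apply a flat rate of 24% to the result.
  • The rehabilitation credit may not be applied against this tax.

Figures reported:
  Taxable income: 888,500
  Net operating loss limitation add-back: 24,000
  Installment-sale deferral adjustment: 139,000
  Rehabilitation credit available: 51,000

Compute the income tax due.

226,920

Ordinary income tax:
  91,000 × 13% = 11,830
  797,500 × 24% = 191,400
  → 203,230
  Less rehabilitation credit 51,000 → 152,230

Tentative minimum tax:
  Adjusted income: 888,500 + 24,000 + 139,000 = 1,051,500
  Less exemption 106,000 → base 945,500
  945,500 × 24% = 226,920

226,920 > 152,230, so the tentative minimum tax is the binding amount.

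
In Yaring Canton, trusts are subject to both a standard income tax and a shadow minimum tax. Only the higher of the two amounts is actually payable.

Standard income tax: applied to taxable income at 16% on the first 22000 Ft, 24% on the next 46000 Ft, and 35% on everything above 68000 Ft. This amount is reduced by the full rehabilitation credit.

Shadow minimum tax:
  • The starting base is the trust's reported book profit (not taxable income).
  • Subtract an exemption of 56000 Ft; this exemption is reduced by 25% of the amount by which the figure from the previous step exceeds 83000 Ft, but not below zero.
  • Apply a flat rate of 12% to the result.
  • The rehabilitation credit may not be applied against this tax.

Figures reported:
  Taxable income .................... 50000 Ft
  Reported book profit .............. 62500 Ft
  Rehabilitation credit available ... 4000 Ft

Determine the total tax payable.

Standard income tax:
  22000 Ft × 16% = 3520 Ft
  28000 Ft × 24% = 6720 Ft
  → 10240 Ft
  Less rehabilitation credit 4000 Ft → 6240 Ft

Shadow minimum tax:
  Base (reported book profit): 62500 Ft
  Exemption: 62500 Ft ≤ 83000 Ft, so full 56000 Ft applies
  Base: 62500 Ft − 56000 Ft = 6500 Ft
  6500 Ft × 12% = 780 Ft

6240 Ft > 780 Ft, so the standard income tax governs.

6240 Ft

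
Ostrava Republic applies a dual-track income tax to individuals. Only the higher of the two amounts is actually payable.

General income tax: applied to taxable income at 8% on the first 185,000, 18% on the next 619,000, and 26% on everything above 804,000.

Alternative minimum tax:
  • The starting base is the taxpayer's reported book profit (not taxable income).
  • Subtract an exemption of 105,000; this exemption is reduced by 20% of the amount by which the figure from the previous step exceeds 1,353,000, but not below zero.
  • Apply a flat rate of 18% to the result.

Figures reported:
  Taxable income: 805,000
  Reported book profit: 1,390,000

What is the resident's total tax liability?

Alternative minimum tax:
  Base (reported book profit): 1,390,000
  Exemption: 105,000 − 20% × (1,390,000 − 1,353,000) = 105,000 − 7,400 = 97,600
  Base: 1,390,000 − 97,600 = 1,292,400
  1,292,400 × 18% = 232,632

General income tax:
  185,000 × 8% = 14,800
  619,000 × 18% = 111,420
  1,000 × 26% = 260
  → 126,480

232,632 > 126,480, so the alternative minimum tax is the binding amount.

232,632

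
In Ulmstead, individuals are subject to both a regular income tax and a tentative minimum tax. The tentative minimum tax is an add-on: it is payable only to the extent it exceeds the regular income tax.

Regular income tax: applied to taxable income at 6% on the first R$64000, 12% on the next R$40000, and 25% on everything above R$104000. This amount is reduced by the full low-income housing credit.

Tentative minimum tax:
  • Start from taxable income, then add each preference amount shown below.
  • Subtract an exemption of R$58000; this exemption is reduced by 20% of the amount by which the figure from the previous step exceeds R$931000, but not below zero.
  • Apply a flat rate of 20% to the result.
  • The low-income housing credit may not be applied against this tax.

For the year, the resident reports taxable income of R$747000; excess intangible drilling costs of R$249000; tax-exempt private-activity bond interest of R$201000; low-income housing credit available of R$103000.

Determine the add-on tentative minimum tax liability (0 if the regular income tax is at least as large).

Tentative minimum tax:
  Adjusted income: R$747000 + R$249000 + R$201000 = R$1197000
  Exemption: R$58000 − 20% × (R$1197000 − R$931000) = R$58000 − R$53200 = R$4800
  Base: R$1197000 − R$4800 = R$1192200
  R$1192200 × 20% = R$238440

Regular income tax:
  R$64000 × 6% = R$3840
  R$40000 × 12% = R$4800
  R$643000 × 25% = R$160750
  → R$169390
  Less low-income housing credit R$103000 → R$66390

Excess of tentative minimum tax over regular income tax: R$238440 − R$66390 = R$172050.

R$172050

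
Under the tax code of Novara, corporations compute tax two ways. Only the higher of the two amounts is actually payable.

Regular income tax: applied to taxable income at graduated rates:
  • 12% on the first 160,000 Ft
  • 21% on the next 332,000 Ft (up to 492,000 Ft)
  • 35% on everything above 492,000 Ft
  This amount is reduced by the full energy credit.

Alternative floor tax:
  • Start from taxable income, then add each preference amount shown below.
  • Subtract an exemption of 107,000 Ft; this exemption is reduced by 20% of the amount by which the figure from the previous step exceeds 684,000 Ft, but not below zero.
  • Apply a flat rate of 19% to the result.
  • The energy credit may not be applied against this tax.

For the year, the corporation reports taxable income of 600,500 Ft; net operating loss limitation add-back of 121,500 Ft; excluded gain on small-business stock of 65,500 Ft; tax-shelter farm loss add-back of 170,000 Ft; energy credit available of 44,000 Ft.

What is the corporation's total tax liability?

Alternative floor tax:
  Adjusted income: 600,500 Ft + 121,500 Ft + 65,500 Ft + 170,000 Ft = 957,500 Ft
  Exemption: 107,000 Ft − 20% × (957,500 Ft − 684,000 Ft) = 107,000 Ft − 54,700 Ft = 52,300 Ft
  Base: 957,500 Ft − 52,300 Ft = 905,200 Ft
  905,200 Ft × 19% = 171,988 Ft

Regular income tax:
  160,000 Ft × 12% = 19,200 Ft
  332,000 Ft × 21% = 69,720 Ft
  108,500 Ft × 35% = 37,975 Ft
  → 126,895 Ft
  Less energy credit 44,000 Ft → 82,895 Ft

171,988 Ft > 82,895 Ft, so the alternative floor tax is the binding amount.

171,988 Ft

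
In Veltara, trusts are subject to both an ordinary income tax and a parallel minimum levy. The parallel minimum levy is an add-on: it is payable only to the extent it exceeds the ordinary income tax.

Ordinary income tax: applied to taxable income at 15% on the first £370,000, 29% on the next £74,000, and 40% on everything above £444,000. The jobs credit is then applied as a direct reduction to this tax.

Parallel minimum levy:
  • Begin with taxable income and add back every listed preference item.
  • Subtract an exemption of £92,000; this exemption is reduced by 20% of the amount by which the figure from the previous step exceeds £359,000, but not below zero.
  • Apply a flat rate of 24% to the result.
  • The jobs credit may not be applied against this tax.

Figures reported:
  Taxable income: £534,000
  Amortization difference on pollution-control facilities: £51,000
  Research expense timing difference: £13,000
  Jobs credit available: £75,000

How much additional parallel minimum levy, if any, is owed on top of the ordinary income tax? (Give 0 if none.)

Parallel minimum levy:
  Adjusted income: £534,000 + £51,000 + £13,000 = £598,000
  Exemption: £92,000 − 20% × (£598,000 − £359,000) = £92,000 − £47,800 = £44,200
  Base: £598,000 − £44,200 = £553,800
  £553,800 × 24% = £132,912

Ordinary income tax:
  £370,000 × 15% = £55,500
  £74,000 × 29% = £21,460
  £90,000 × 40% = £36,000
  → £112,960
  Less jobs credit £75,000 → £37,960

Excess of parallel minimum levy over ordinary income tax: £132,912 − £37,960 = £94,952.

£94,952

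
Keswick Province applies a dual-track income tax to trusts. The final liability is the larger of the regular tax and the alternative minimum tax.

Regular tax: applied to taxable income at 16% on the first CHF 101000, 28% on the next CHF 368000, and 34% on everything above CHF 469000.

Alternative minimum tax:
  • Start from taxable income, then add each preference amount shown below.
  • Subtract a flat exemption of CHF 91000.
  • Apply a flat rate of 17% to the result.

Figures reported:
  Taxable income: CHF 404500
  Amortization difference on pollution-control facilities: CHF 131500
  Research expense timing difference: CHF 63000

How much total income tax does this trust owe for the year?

CHF 101140

Alternative minimum tax:
  Adjusted income: CHF 404500 + CHF 131500 + CHF 63000 = CHF 599000
  Less exemption CHF 91000 → base CHF 508000
  CHF 508000 × 17% = CHF 86360

Regular tax:
  CHF 101000 × 16% = CHF 16160
  CHF 303500 × 28% = CHF 84980
  → CHF 101140

CHF 101140 > CHF 86360, so the regular tax governs.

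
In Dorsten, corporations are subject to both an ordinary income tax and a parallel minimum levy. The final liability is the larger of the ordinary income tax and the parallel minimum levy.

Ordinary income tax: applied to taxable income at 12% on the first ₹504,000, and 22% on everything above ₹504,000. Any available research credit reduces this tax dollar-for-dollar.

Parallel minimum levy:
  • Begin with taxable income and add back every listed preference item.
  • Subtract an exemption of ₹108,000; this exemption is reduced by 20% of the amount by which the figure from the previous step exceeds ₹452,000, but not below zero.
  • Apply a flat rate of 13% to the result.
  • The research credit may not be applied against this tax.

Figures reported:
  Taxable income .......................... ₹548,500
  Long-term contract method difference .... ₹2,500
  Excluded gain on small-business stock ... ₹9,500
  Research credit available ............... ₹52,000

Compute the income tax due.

Parallel minimum levy:
  Adjusted income: ₹548,500 + ₹2,500 + ₹9,500 = ₹560,500
  Exemption: ₹108,000 − 20% × (₹560,500 − ₹452,000) = ₹108,000 − ₹21,700 = ₹86,300
  Base: ₹560,500 − ₹86,300 = ₹474,200
  ₹474,200 × 13% = ₹61,646

Ordinary income tax:
  ₹504,000 × 12% = ₹60,480
  ₹44,500 × 22% = ₹9,790
  → ₹70,270
  Less research credit ₹52,000 → ₹18,270

₹61,646 > ₹18,270, so the parallel minimum levy is the binding amount.

₹61,646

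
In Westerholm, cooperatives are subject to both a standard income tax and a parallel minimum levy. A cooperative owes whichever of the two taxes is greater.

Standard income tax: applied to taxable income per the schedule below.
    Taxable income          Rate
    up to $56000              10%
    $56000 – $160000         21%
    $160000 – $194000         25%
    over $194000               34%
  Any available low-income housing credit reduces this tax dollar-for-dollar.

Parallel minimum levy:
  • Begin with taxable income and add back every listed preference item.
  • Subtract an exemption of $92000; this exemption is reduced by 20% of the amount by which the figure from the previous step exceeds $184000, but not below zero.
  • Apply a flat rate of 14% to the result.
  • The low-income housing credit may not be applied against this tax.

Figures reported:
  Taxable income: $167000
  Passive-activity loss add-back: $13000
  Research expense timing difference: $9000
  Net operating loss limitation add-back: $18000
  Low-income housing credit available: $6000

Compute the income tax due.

Parallel minimum levy:
  Adjusted income: $167000 + $13000 + $9000 + $18000 = $207000
  Exemption: $92000 − 20% × ($207000 − $184000) = $92000 − $4600 = $87400
  Base: $207000 − $87400 = $119600
  $119600 × 14% = $16744

Standard income tax:
  $56000 × 10% = $5600
  $104000 × 21% = $21840
  $7000 × 25% = $1750
  → $29190
  Less low-income housing credit $6000 → $23190

$23190 > $16744, so the standard income tax governs.

$23190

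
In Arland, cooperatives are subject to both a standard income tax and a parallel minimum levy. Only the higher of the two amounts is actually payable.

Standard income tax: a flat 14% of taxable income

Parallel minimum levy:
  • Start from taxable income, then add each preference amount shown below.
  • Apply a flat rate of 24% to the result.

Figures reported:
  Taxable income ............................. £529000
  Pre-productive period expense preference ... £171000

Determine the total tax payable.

Parallel minimum levy:
  Adjusted income: £529000 + £171000 = £700000
  £700000 × 24% = £168000

Standard income tax:
  £529000 × 14% = £74060

£168000 > £74060, so the parallel minimum levy is the binding amount.

£168000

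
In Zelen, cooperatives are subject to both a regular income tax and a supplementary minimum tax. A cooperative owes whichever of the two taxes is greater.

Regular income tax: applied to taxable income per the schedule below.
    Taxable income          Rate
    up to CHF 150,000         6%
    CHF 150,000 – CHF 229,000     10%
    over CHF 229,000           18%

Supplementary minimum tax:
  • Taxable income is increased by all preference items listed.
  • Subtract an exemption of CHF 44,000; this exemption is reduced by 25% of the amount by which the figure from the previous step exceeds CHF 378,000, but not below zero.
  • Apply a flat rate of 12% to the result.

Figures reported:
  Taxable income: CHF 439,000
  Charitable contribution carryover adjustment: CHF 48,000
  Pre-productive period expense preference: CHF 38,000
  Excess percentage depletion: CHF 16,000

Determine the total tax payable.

Regular income tax:
  CHF 150,000 × 6% = CHF 9,000
  CHF 79,000 × 10% = CHF 7,900
  CHF 210,000 × 18% = CHF 37,800
  → CHF 54,700

Supplementary minimum tax:
  Adjusted income: CHF 439,000 + CHF 48,000 + CHF 38,000 + CHF 16,000 = CHF 541,000
  Exemption: CHF 44,000 − 25% × (CHF 541,000 − CHF 378,000) = CHF 44,000 − CHF 40,750 = CHF 3,250
  Base: CHF 541,000 − CHF 3,250 = CHF 537,750
  CHF 537,750 × 12% = CHF 64,530

CHF 64,530 > CHF 54,700, so the supplementary minimum tax is the binding amount.

CHF 64,530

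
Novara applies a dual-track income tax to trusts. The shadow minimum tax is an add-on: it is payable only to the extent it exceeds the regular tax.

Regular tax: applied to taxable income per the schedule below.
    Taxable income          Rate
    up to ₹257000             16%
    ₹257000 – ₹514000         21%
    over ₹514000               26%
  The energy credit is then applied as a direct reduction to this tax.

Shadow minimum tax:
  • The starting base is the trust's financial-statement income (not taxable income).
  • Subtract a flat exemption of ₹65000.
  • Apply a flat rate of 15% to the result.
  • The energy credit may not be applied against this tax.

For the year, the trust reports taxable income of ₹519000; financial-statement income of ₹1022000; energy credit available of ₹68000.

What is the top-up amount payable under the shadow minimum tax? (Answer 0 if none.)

₹115160

Shadow minimum tax:
  Base (financial-statement income): ₹1022000
  Less exemption ₹65000 → base ₹957000
  ₹957000 × 15% = ₹143550

Regular tax:
  ₹257000 × 16% = ₹41120
  ₹257000 × 21% = ₹53970
  ₹5000 × 26% = ₹1300
  → ₹96390
  Less energy credit ₹68000 → ₹28390

Excess of shadow minimum tax over regular tax: ₹143550 − ₹28390 = ₹115160.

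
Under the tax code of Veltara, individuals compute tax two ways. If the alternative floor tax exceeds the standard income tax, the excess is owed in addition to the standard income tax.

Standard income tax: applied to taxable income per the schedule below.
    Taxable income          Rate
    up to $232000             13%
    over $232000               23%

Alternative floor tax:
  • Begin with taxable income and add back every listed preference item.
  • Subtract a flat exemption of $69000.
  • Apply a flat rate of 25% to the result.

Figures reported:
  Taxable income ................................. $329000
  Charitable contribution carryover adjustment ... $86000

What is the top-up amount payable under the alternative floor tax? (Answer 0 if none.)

$34030

Alternative floor tax:
  Adjusted income: $329000 + $86000 = $415000
  Less exemption $69000 → base $346000
  $346000 × 25% = $86500

Standard income tax:
  $232000 × 13% = $30160
  $97000 × 23% = $22310
  → $52470

Excess of alternative floor tax over standard income tax: $86500 − $52470 = $34030.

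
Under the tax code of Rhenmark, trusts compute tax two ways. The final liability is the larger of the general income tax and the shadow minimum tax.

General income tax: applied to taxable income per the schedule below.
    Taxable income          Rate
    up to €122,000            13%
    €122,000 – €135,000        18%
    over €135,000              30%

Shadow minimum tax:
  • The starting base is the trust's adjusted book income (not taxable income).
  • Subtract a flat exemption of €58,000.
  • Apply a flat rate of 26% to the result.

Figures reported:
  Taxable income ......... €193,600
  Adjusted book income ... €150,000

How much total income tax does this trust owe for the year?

€35,780

Shadow minimum tax:
  Base (adjusted book income): €150,000
  Less exemption €58,000 → base €92,000
  €92,000 × 26% = €23,920

General income tax:
  €122,000 × 13% = €15,860
  €13,000 × 18% = €2,340
  €58,600 × 30% = €17,580
  → €35,780

€35,780 > €23,920, so the general income tax governs.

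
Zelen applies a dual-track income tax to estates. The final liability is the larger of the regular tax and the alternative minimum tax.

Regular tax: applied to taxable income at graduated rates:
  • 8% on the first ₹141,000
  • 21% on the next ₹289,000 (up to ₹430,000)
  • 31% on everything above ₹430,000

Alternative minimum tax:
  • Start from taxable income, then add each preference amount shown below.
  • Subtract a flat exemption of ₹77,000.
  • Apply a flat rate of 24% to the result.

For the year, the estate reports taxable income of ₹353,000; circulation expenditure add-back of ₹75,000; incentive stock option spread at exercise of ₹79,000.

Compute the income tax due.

₹103,200

Alternative minimum tax:
  Adjusted income: ₹353,000 + ₹75,000 + ₹79,000 = ₹507,000
  Less exemption ₹77,000 → base ₹430,000
  ₹430,000 × 24% = ₹103,200

Regular tax:
  ₹141,000 × 8% = ₹11,280
  ₹212,000 × 21% = ₹44,520
  → ₹55,800

₹103,200 > ₹55,800, so the alternative minimum tax is the binding amount.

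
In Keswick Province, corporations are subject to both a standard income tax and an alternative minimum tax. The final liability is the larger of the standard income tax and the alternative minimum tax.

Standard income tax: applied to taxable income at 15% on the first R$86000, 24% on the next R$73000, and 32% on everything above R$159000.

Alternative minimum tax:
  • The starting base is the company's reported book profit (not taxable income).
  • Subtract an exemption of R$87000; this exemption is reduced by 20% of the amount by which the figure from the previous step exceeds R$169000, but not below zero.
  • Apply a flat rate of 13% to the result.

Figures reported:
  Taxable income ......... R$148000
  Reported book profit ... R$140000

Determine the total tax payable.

R$27780

Standard income tax:
  R$86000 × 15% = R$12900
  R$62000 × 24% = R$14880
  → R$27780

Alternative minimum tax:
  Base (reported book profit): R$140000
  Exemption: R$140000 ≤ R$169000, so full R$87000 applies
  Base: R$140000 − R$87000 = R$53000
  R$53000 × 13% = R$6890

R$27780 > R$6890, so the standard income tax governs.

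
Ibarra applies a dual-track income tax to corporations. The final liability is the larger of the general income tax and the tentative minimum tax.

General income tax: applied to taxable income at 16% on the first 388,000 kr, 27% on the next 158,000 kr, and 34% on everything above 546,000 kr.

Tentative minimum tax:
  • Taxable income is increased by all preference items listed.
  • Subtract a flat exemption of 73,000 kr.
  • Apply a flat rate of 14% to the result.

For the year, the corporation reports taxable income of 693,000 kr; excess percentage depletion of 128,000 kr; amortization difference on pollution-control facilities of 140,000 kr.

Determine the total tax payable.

154,720 kr

Tentative minimum tax:
  Adjusted income: 693,000 kr + 128,000 kr + 140,000 kr = 961,000 kr
  Less exemption 73,000 kr → base 888,000 kr
  888,000 kr × 14% = 124,320 kr

General income tax:
  388,000 kr × 16% = 62,080 kr
  158,000 kr × 27% = 42,660 kr
  147,000 kr × 34% = 49,980 kr
  → 154,720 kr

154,720 kr > 124,320 kr, so the general income tax governs.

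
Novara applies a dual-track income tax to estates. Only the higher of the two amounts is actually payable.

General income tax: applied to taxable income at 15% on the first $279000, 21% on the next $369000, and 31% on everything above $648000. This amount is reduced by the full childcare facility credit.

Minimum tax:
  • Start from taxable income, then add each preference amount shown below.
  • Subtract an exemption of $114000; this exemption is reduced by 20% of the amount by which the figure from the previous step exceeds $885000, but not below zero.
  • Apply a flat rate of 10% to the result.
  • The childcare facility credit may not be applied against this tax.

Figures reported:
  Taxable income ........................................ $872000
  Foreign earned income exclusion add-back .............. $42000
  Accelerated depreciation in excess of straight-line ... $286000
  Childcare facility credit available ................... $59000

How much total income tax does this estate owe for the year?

$129780

Minimum tax:
  Adjusted income: $872000 + $42000 + $286000 = $1200000
  Exemption: $114000 − 20% × ($1200000 − $885000) = $114000 − $63000 = $51000
  Base: $1200000 − $51000 = $1149000
  $1149000 × 10% = $114900

General income tax:
  $279000 × 15% = $41850
  $369000 × 21% = $77490
  $224000 × 31% = $69440
  → $188780
  Less childcare facility credit $59000 → $129780

$129780 > $114900, so the general income tax governs.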